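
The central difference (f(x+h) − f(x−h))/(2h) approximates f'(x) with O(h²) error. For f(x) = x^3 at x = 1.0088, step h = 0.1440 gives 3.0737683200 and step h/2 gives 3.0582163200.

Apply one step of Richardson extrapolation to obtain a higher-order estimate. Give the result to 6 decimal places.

Error is O(h^2); halving h shrinks it by 2^2 = 4.
4 × 3.0582163200 − 3.0737683200 = 9.1590969600
Divide by 2^2 − 1 = 3.
9.1590969600 ÷ 3 = 3.0530323200
Shift from A(h/2): −0.0051840000.

3.053032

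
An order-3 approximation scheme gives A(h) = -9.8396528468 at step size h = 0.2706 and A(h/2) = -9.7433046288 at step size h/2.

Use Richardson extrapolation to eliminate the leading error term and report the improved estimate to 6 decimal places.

The method has order 3: 2^3 = 8.
8×(-9.7433046288) = -77.9464370304; subtract (-9.8396528468) → -68.1067841836
Denominator 8 − 1 = 7.
(8×(-9.7433046288) − (-9.8396528468))/(8 − 1) = -9.7295405977
Correction |R − A(h/2)| = 1.376e-02; gap |A(h/2) − A(h)| = 9.635e-02.

-9.729541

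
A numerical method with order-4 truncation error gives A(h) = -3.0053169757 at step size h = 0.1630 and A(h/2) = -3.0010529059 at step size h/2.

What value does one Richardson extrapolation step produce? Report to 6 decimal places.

-3.000769

The method has order 4: 2^4 = 16.
16 × (-3.0010529059) = -48.0168464944; subtract (-3.0053169757) → -45.0115295187
Divide by 2^4 − 1 = 15.
(-45.0115295187) ÷ 15 = -3.0007686346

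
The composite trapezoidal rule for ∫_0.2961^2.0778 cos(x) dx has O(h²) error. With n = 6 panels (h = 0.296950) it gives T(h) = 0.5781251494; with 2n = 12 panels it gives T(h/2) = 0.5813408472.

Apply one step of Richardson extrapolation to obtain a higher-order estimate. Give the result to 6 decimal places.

Order 2 gives 2^r = 4 and 2^r − 1 = 3.
4 × 0.5813408472 = 2.3253633888; 2.3253633888 − 0.5781251494 = 1.7472382394
Divide by 2^2 − 1 = 3.
1.7472382394 ÷ 3 = 0.5824127465
Gap between inputs: 3.216e-03; correction applied: +0.0010718993.

0.582413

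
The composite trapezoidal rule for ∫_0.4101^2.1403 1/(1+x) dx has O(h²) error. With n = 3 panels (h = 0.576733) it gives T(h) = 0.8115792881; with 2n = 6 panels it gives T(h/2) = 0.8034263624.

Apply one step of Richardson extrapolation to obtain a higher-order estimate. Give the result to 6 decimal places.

0.800709

The method has order 2: 2^2 = 4.
4·0.8034263624 = 3.2137054496; 3.2137054496 − 0.8115792881 = 2.4021261615
Extrapolated: 2.4021261615 / 3 = 0.8007087205
Gap between inputs: 8.153e-03; correction applied: −0.0027176419.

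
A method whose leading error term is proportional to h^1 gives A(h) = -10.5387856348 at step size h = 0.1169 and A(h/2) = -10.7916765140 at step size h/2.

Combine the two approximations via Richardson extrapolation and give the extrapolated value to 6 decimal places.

Order 1 gives 2^r = 2 and 2^r − 1 = 1.
2×(-10.7916765140) = -21.5833530280; (-21.5833530280) − (-10.5387856348) = -11.0445673932
(2×(-10.7916765140) − (-10.5387856348))/(2 − 1) = -11.0445673932
Correction |R − A(h/2)| = 2.529e-01; gap |A(h/2) − A(h)| = 2.529e-01.

-11.044567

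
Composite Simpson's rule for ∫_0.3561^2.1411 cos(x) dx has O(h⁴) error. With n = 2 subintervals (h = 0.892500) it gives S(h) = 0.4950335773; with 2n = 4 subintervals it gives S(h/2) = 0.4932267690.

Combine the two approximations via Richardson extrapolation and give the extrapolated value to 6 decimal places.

With r = 4 the leading error scales as h^4, so the weight is 2^4 = 16.
16 × 0.4932267690 = 7.8916283040; subtract 0.4950335773 → 7.3965947267
Denominator 16 − 1 = 15.
7.3965947267 ÷ 15 = 0.4931063151

0.493106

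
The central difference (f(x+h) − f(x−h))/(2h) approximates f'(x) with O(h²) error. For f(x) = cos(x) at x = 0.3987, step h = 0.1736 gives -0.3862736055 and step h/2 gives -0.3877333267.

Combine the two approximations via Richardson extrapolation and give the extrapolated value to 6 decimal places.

Error is O(h^2); halving h shrinks it by 2^2 = 4.
4×(-0.3877333267) = -1.5509333068; (-1.5509333068) − (-0.3862736055) = -1.1646597013
Denominator 4 − 1 = 3.
Extrapolated: (-1.1646597013) / 3 = -0.3882199004
Shift from A(h/2): −0.0004865737.

-0.388220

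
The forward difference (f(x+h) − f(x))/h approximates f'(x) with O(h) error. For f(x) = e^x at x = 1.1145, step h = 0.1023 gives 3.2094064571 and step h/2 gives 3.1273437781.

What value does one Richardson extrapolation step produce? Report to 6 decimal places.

The method has order 1: 2^1 = 2.
2·3.1273437781 − 3.2094064571 = 3.0452810991
R = 3.0452810991/1 = 3.0452810991

3.045281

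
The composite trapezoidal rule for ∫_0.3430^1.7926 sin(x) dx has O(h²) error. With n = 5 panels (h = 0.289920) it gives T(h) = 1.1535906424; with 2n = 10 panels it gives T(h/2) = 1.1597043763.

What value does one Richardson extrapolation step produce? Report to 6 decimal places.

1.161742

r = 2: numerator weight 4, denominator 3.
Top: 4(1.1597043763) − (1.1535906424) = 3.4852268628
Denominator 4 − 1 = 3.
So the Richardson estimate is 1.1617422876.
Gap between inputs: 6.114e-03; correction applied: +0.0020379113.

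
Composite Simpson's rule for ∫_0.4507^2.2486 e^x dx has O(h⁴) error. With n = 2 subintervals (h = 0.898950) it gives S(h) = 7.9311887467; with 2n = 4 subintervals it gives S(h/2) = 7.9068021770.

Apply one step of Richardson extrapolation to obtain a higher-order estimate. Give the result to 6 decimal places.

Order 4 gives 2^r = 16 and 2^r − 1 = 15.
16·7.9068021770 − 7.9311887467 = 118.5776460853
Denominator 16 − 1 = 15.
Extrapolated: 118.5776460853 / 15 = 7.9051764057

7.905176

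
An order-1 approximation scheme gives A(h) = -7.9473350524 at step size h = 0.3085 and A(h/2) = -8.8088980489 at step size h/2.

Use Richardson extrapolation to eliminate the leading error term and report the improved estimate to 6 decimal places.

-9.670461

Error is O(h^1); halving h shrinks it by 2^1 = 2.
Weighted: (-17.6177960978) − (-7.9473350524) = -9.6704610454
(2×(-8.8088980489) − (-7.9473350524))/(2 − 1) = -9.6704610454
Gap between inputs: 8.616e-01; correction applied: −0.8615629965.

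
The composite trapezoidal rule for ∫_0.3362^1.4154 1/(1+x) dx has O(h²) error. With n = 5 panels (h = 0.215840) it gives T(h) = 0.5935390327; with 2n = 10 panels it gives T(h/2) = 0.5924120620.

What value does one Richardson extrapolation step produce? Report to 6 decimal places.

Leading term ∝ h^2; use weight 4 = 2^2.
Difference of the inputs: 0.5924120620 − 0.5935390327 = -0.0011269707
Divide by 2^2 − 1 = 3: (-0.0011269707)/3 = -0.0003756569
R = A(h/2) + (A(h/2) − A(h))/3 = 0.5924120620 − 0.0003756569 = 0.5920364051

0.592036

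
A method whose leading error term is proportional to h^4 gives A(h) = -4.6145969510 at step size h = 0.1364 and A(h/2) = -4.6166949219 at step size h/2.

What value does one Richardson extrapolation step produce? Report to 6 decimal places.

r = 4: numerator weight 16, denominator 15.
Numerator 16×A(h/2) − A(h) = 16×(-4.6166949219) − (-4.6145969510) = -69.2525217994
Divide by 2^4 − 1 = 15.
(16×(-4.6166949219) − (-4.6145969510))/(16 − 1) = -4.6168347866
Gap between inputs: 2.098e-03; correction applied: −0.0001398647.

-4.616835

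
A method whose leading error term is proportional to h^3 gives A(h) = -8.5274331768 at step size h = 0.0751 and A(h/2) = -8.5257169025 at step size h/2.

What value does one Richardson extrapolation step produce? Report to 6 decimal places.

-8.525472

The method has order 3: 2^3 = 8.
Numerator 8×A(h/2) − A(h) = 8×(-8.5257169025) − (-8.5274331768) = -59.6783020432
Divide by 2^3 − 1 = 7.
(8×(-8.5257169025) − (-8.5274331768))/(8 − 1) = -8.5254717205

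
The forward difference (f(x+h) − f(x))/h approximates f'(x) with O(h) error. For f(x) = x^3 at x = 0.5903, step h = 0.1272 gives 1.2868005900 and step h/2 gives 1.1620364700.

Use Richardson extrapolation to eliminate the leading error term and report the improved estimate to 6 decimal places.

Leading term ∝ h^1; use weight 2 = 2^1.
Weighted: 2.3240729400 − 1.2868005900 = 1.0372723500
1.0372723500 ÷ 1 = 1.0372723500

1.037272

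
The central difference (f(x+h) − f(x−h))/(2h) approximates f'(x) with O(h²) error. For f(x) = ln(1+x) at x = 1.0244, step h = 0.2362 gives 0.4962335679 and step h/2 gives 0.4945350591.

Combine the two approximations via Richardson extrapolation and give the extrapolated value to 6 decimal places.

0.493969

Leading term ∝ h^2; use weight 4 = 2^2.
2^2×A(h/2) = 1.9781402364; minus A(h) gives 1.4819066685.
1.4819066685 ÷ 3 = 0.4939688895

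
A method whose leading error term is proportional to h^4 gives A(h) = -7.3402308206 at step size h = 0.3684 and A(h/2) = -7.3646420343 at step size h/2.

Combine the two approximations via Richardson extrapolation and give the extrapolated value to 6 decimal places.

Leading term ∝ h^4; use weight 16 = 2^4.
Difference of the inputs: -7.3646420343 − (-7.3402308206) = -0.0244112137
Correction (A(h/2) − A(h))/(16 − 1) = (-0.0244112137)/15 = -0.0016274142
R = A(h/2) + (A(h/2) − A(h))/15 = -7.3646420343 − 0.0016274142 = -7.3662694485
Correction |R − A(h/2)| = 1.627e-03; gap |A(h/2) − A(h)| = 2.441e-02.

-7.366269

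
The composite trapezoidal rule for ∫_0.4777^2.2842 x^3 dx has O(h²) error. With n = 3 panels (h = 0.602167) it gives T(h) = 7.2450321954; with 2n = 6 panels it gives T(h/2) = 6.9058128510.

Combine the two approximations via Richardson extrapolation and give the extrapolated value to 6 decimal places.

r = 2, so 2^r = 4.
4·6.9058128510 = 27.6232514040; subtract 7.2450321954 → 20.3782192086
Divide by 2^2 − 1 = 3.
20.3782192086 ÷ 3 = 6.7927397362

6.792740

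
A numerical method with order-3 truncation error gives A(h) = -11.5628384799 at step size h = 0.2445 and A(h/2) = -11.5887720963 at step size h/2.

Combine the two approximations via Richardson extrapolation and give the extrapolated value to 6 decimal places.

-11.592477

The method has order 3: 2^3 = 8.
8 × (-11.5887720963) = -92.7101767704; (-92.7101767704) − (-11.5628384799) = -81.1473382905
(8 × (-11.5887720963) − (-11.5628384799))/(8 − 1) = -11.5924768986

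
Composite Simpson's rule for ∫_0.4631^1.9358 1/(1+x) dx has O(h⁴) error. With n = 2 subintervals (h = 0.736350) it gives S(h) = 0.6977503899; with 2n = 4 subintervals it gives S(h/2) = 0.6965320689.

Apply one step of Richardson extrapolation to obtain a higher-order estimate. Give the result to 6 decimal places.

0.696451

Error is O(h^4); halving h shrinks it by 2^4 = 16.
Top: 16(0.6965320689) − (0.6977503899) = 10.4467627125
Denominator 16 − 1 = 15.
So the Richardson estimate is 0.6964508475.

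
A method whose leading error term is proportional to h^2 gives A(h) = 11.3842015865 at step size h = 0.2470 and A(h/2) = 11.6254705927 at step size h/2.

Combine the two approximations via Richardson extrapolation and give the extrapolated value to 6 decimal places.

r = 2: numerator weight 4, denominator 3.
Top: 4(11.6254705927) − (11.3842015865) = 35.1176807843
Extrapolated: 35.1176807843 / 3 = 11.7058935948
Correction |R − A(h/2)| = 8.042e-02; gap |A(h/2) − A(h)| = 2.413e-01.

11.705894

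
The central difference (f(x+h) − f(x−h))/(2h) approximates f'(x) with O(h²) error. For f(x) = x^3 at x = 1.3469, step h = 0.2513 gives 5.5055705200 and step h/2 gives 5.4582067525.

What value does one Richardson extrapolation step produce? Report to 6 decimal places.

5.442419

The method has order 2: 2^2 = 4.
Weighted: 21.8328270100 − 5.5055705200 = 16.3272564900
Extrapolated: 16.3272564900 / 3 = 5.4424188300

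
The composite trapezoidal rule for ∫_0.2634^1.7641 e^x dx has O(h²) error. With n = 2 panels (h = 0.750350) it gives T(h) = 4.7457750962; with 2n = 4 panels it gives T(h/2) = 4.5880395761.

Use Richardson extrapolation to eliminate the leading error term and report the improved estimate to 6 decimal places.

4.535461

r = 2: numerator weight 4, denominator 3.
2^2·A(h/2) = 18.3521583044; minus A(h) gives 13.6063832082.
Denominator 4 − 1 = 3.
R = 13.6063832082/3 = 4.5354610694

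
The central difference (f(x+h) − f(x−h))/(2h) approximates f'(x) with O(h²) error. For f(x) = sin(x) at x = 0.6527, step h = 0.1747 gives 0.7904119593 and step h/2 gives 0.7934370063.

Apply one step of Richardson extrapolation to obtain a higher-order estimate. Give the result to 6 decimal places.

Leading term ∝ h^2; use weight 4 = 2^2.
Weighted: 3.1737480252 − 0.7904119593 = 2.3833360659
Extrapolated: 2.3833360659 / 3 = 0.7944453553
Shift from A(h/2): +0.0010083490.

0.794445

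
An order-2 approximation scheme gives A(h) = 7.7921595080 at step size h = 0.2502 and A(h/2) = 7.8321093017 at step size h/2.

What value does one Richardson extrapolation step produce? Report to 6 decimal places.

r = 2: numerator weight 4, denominator 3.
4*7.8321093017 = 31.3284372068; subtract 7.7921595080 → 23.5362776988
Denominator 4 − 1 = 3.
23.5362776988 ÷ 3 = 7.8454258996
Correction |R − A(h/2)| = 1.332e-02; gap |A(h/2) − A(h)| = 3.995e-02.

7.845426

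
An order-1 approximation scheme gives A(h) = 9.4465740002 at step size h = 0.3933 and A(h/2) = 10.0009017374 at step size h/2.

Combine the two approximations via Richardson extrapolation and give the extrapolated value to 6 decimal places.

10.555229

Method order is 1; weight 2^1 = 2.
Weighted: 20.0018034748 − 9.4465740002 = 10.5552294746
R = 10.5552294746/1 = 10.5552294746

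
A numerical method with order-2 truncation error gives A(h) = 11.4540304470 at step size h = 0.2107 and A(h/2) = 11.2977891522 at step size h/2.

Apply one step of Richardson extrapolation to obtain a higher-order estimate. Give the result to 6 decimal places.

Method order is 2; weight 2^2 = 4.
A(h/2) − A(h) = 11.2977891522 − 11.4540304470 = -0.1562412948
Divide by 2^2 − 1 = 3: (-0.1562412948)/3 = -0.0520804316
R = 11.2977891522 − 0.0520804316 = 11.2457087206
Correction |R − A(h/2)| = 5.208e-02; gap |A(h/2) − A(h)| = 1.562e-01.

11.245709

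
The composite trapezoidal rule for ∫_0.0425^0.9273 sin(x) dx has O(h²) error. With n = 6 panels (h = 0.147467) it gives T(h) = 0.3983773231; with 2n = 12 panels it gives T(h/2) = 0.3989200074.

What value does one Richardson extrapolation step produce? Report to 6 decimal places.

Leading term ∝ h^2; use weight 4 = 2^2.
4*0.3989200074 = 1.5956800296; subtract 0.3983773231 → 1.1973027065
Divide by 2^2 − 1 = 3.
Extrapolated: 1.1973027065 / 3 = 0.3991009022

0.399101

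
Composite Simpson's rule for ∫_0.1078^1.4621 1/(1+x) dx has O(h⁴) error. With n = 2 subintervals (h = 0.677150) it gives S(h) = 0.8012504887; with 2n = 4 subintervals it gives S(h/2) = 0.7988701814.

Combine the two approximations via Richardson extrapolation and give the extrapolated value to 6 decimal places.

Method order is 4; weight 2^4 = 16.
16×0.7988701814 − 0.8012504887 = 11.9806724137
R = 11.9806724137/15 = 0.7987114942
Shift from A(h/2): −0.0001586872.

0.798711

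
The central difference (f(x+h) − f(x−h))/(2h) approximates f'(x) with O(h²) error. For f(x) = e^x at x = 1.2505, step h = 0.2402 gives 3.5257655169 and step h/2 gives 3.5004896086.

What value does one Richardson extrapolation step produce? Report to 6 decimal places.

With r = 2 the leading error scales as h^2, so the weight is 2^2 = 4.
2^2*A(h/2) = 14.0019584344; minus A(h) gives 10.4761929175.
Denominator 4 − 1 = 3.
(4*3.5004896086 − 3.5257655169)/(4 − 1) = 3.4920643058
Correction |R − A(h/2)| = 8.425e-03; gap |A(h/2) − A(h)| = 2.528e-02.

3.492064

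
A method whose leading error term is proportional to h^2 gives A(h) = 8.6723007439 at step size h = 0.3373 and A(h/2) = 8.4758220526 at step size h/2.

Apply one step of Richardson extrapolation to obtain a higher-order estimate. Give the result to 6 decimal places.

r = 2, so 2^r = 4.
4*8.4758220526 = 33.9032882104; subtract 8.6723007439 → 25.2309874665
25.2309874665 ÷ 3 = 8.4103291555

8.410329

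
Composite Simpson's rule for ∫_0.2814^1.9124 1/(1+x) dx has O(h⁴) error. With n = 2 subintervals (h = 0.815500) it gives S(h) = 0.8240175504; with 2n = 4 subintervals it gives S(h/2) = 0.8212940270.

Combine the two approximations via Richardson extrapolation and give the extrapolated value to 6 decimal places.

0.821112

With r = 4 the leading error scales as h^4, so the weight is 2^4 = 16.
16·0.8212940270 − 0.8240175504 = 12.3166868816
12.3166868816 ÷ 15 = 0.8211124588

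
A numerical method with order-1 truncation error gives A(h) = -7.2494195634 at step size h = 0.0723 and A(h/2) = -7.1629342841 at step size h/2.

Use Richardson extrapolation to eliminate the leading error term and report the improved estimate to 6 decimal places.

-7.076449

Error is O(h^1); halving h shrinks it by 2^1 = 2.
Numerator 2*A(h/2) − A(h) = 2*(-7.1629342841) − (-7.2494195634) = -7.0764490048
Divide by 2^1 − 1 = 1.
So the Richardson estimate is -7.0764490048.
Gap between inputs: 8.649e-02; correction applied: +0.0864852793.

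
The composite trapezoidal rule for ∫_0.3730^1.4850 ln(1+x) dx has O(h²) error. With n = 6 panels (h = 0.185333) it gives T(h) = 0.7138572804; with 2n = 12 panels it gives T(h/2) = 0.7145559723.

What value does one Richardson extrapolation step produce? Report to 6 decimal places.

With r = 2 the leading error scales as h^2, so the weight is 2^2 = 4.
4 × 0.7145559723 = 2.8582238892; subtract 0.7138572804 → 2.1443666088
(4 × 0.7145559723 − 0.7138572804)/(4 − 1) = 0.7147888696

0.714789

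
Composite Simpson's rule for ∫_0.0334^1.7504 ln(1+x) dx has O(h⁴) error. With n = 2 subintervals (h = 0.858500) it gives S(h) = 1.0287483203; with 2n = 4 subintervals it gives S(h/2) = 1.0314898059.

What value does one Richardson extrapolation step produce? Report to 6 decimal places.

1.031673

Error is O(h^4); halving h shrinks it by 2^4 = 16.
16×1.0314898059 = 16.5038368944; subtract 1.0287483203 → 15.4750885741
Denominator 16 − 1 = 15.
Extrapolated: 15.4750885741 / 15 = 1.0316725716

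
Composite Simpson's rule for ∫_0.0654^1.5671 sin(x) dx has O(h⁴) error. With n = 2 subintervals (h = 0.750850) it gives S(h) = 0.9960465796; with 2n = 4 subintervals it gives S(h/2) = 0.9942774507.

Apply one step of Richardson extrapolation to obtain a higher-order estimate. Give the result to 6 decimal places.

0.994160

Method order is 4; weight 2^4 = 16.
2^4×A(h/2) = 15.9084392112; minus A(h) gives 14.9123926316.
Extrapolated: 14.9123926316 / 15 = 0.9941595088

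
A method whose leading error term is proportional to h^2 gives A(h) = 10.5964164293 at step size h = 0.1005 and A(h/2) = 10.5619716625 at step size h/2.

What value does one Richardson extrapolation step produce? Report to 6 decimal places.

10.550490

r = 2: numerator weight 4, denominator 3.
Weighted: 42.2478866500 − 10.5964164293 = 31.6514702207
(4*10.5619716625 − 10.5964164293)/(4 − 1) = 10.5504900736
Shift from A(h/2): −0.0114815889.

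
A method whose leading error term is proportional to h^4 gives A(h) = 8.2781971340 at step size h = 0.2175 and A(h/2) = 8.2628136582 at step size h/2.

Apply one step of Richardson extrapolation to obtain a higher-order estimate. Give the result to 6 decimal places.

8.261788

Order 4 gives 2^r = 16 and 2^r − 1 = 15.
16×8.2628136582 = 132.2050185312; subtract 8.2781971340 → 123.9268213972
Denominator 16 − 1 = 15.
Result: 8.2617880931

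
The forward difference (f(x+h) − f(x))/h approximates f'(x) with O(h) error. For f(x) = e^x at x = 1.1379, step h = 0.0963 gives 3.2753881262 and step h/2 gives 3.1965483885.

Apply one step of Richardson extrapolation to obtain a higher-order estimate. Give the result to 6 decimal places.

3.117709

Order 1 gives 2^r = 2 and 2^r − 1 = 1.
Top: 2(3.1965483885) − (3.2753881262) = 3.1177086508
3.1177086508 ÷ 1 = 3.1177086508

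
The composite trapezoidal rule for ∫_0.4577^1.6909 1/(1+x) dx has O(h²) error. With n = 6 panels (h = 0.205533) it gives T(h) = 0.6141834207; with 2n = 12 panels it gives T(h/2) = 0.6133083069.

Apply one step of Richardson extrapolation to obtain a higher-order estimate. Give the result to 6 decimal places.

The method has order 2: 2^2 = 4.
4·0.6133083069 − 0.6141834207 = 1.8390498069
Divide by 2^2 − 1 = 3.
R = 1.8390498069/3 = 0.6130166023

0.613017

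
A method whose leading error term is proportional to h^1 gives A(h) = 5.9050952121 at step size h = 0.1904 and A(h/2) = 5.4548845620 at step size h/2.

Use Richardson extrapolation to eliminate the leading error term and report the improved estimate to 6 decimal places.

5.004674

The method has order 1: 2^1 = 2.
2×5.4548845620 = 10.9097691240; subtract 5.9050952121 → 5.0046739119
Extrapolated: 5.0046739119 / 1 = 5.0046739119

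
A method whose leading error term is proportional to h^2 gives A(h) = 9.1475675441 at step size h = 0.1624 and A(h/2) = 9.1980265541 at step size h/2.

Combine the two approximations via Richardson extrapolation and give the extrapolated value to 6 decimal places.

9.214846

With r = 2 the leading error scales as h^2, so the weight is 2^2 = 4.
4*9.1980265541 − 9.1475675441 = 27.6445386723
Extrapolated: 27.6445386723 / 3 = 9.2148462241
Gap between inputs: 5.046e-02; correction applied: +0.0168196700.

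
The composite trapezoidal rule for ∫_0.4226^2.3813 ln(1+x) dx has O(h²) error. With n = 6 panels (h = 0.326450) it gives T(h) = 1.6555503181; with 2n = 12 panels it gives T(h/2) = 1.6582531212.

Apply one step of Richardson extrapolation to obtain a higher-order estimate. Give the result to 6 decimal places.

1.659154

Leading term ∝ h^2; use weight 4 = 2^2.
Top: 4(1.6582531212) − (1.6555503181) = 4.9774621667
4.9774621667 ÷ 3 = 1.6591540556
Correction |R − A(h/2)| = 9.009e-04; gap |A(h/2) − A(h)| = 2.703e-03.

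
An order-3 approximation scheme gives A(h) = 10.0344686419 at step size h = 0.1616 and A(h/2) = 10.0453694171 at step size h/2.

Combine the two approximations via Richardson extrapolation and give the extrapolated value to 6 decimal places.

Order 3 gives 2^r = 8 and 2^r − 1 = 7.
A(h/2) − A(h) = 10.0453694171 − 10.0344686419 = 0.0109007752
Correction (A(h/2) − A(h))/(8 − 1) = 0.0109007752/7 = 0.0015572536
R = 10.0453694171 + 0.0015572536 = 10.0469266707

10.046927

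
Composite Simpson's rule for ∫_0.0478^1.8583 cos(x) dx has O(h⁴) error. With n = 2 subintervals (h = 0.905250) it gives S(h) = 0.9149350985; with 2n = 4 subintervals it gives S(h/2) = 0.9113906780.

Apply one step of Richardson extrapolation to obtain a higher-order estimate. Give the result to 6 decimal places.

0.911154

r = 4: numerator weight 16, denominator 15.
16 × 0.9113906780 = 14.5822508480; subtract 0.9149350985 → 13.6673157495
Denominator 16 − 1 = 15.
So the Richardson estimate is 0.9111543833.
Shift from A(h/2): −0.0002362947.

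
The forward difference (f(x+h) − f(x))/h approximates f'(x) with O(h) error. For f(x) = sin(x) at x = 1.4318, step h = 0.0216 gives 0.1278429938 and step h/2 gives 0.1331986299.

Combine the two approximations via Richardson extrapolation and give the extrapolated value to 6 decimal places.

r = 1, so 2^r = 2.
2*0.1331986299 = 0.2663972598; 0.2663972598 − 0.1278429938 = 0.1385542660
0.1385542660 ÷ 1 = 0.1385542660

0.138554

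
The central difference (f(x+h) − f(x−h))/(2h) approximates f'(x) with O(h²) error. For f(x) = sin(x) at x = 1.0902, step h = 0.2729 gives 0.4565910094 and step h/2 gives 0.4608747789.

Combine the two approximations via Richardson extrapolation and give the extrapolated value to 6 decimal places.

0.462303

The method has order 2: 2^2 = 4.
Weighted: 1.8434991156 − 0.4565910094 = 1.3869081062
Divide by 2^2 − 1 = 3.
Extrapolated: 1.3869081062 / 3 = 0.4623027021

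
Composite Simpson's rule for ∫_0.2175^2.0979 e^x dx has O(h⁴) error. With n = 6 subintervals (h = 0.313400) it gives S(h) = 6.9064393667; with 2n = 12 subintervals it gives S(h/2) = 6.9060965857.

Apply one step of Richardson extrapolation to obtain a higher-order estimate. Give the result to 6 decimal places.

6.906074

r = 4: numerator weight 16, denominator 15.
Top: 16(6.9060965857) − (6.9064393667) = 103.5911060045
103.5911060045 ÷ 15 = 6.9060737336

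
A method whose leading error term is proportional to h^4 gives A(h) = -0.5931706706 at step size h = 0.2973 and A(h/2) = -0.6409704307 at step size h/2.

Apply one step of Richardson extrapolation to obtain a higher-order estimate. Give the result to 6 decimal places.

With r = 4 the leading error scales as h^4, so the weight is 2^4 = 16.
Weighted: (-10.2555268912) − (-0.5931706706) = -9.6623562206
Divide by 2^4 − 1 = 15.
(16·(-0.6409704307) − (-0.5931706706))/(16 − 1) = -0.6441570814

-0.644157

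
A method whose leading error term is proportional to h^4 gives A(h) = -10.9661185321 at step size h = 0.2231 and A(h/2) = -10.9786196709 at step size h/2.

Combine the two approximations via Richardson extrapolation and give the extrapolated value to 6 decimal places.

Method order is 4; weight 2^4 = 16.
Difference of the inputs: -10.9786196709 − (-10.9661185321) = -0.0125011388
Divide by 2^4 − 1 = 15: (-0.0125011388)/15 = -0.0008334093
R = A(h/2) + (A(h/2) − A(h))/15 = -10.9786196709 − 0.0008334093 = -10.9794530802
Shift from A(h/2): −0.0008334093.

-10.979453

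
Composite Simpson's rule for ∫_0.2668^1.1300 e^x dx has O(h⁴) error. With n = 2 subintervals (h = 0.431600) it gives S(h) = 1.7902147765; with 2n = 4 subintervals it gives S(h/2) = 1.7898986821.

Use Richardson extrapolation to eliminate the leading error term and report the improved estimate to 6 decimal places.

1.789878

The method has order 4: 2^4 = 16.
A(h/2) − A(h) = 1.7898986821 − 1.7902147765 = -0.0003160944
Correction (A(h/2) − A(h))/(16 − 1) = (-0.0003160944)/15 = -0.0000210730
R = A(h/2) + (A(h/2) − A(h))/15 = 1.7898986821 − 0.0000210730 = 1.7898776091
Correction |R − A(h/2)| = 2.107e-05; gap |A(h/2) − A(h)| = 3.161e-04.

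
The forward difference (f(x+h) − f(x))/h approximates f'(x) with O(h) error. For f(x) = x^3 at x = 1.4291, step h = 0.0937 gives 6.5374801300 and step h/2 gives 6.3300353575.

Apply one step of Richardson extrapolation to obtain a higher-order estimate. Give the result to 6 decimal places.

6.122591

r = 1, so 2^r = 2.
Numerator 2 × A(h/2) − A(h) = 2 × 6.3300353575 − 6.5374801300 = 6.1225905850
Divide by 2^1 − 1 = 1.
(2 × 6.3300353575 − 6.5374801300)/(2 − 1) = 6.1225905850
Shift from A(h/2): −0.2074447725.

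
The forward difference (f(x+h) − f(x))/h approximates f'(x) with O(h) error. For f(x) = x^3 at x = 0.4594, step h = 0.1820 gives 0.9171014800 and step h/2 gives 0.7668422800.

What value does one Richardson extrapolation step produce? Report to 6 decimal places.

Leading term ∝ h^1; use weight 2 = 2^1.
2 × 0.7668422800 = 1.5336845600; subtract 0.9171014800 → 0.6165830800
(2 × 0.7668422800 − 0.9171014800)/(2 − 1) = 0.6165830800

0.616583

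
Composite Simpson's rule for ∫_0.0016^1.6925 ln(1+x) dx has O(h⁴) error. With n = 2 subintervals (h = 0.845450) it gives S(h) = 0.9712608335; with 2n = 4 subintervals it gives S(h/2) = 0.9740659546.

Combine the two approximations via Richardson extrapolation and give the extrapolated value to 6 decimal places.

0.974253

Error is O(h^4); halving h shrinks it by 2^4 = 16.
Difference of the inputs: 0.9740659546 − 0.9712608335 = 0.0028051211
Divide by 2^4 − 1 = 15: 0.0028051211/15 = 0.0001870081
R = A(h/2) + (A(h/2) − A(h))/15 = 0.9740659546 + 0.0001870081 = 0.9742529627
Shift from A(h/2): +0.0001870081.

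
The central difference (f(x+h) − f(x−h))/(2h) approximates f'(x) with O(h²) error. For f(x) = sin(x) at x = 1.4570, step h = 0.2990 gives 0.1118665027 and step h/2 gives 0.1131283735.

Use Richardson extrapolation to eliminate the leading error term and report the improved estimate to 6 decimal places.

0.113549

Leading term ∝ h^2; use weight 4 = 2^2.
2^2 × A(h/2) = 0.4525134940; minus A(h) gives 0.3406469913.
Divide by 2^2 − 1 = 3.
(4 × 0.1131283735 − 0.1118665027)/(4 − 1) = 0.1135489971
Shift from A(h/2): +0.0004206236.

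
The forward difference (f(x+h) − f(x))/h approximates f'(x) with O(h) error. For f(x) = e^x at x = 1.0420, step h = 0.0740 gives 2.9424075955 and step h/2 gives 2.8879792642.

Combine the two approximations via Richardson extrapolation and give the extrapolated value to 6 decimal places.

2.833551

Error is O(h^1); halving h shrinks it by 2^1 = 2.
Top: 2(2.8879792642) − (2.9424075955) = 2.8335509329
Divide by 2^1 − 1 = 1.
(2*2.8879792642 − 2.9424075955)/(2 − 1) = 2.8335509329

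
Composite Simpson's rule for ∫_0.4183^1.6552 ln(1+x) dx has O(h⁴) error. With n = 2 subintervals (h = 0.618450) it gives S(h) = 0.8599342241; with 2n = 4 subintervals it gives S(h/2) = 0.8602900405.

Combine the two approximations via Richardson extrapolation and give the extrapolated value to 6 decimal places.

0.860314

r = 4: numerator weight 16, denominator 15.
2^4*A(h/2) = 13.7646406480; minus A(h) gives 12.9047064239.
Denominator 16 − 1 = 15.
Result: 0.8603137616
Gap between inputs: 3.558e-04; correction applied: +0.0000237211.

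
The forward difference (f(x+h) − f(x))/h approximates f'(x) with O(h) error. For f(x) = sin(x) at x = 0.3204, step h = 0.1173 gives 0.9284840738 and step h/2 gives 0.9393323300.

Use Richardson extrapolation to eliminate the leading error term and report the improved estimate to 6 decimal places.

Order 1 gives 2^r = 2 and 2^r − 1 = 1.
2×0.9393323300 = 1.8786646600; subtract 0.9284840738 → 0.9501805862
Denominator 2 − 1 = 1.
Result: 0.9501805862
Gap between inputs: 1.085e-02; correction applied: +0.0108482562.

0.950181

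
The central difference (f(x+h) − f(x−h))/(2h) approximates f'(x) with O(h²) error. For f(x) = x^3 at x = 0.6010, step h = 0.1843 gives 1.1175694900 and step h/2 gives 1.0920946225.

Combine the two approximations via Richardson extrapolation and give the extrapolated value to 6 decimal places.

Leading term ∝ h^2; use weight 4 = 2^2.
2^2·A(h/2) = 4.3683784900; minus A(h) gives 3.2508090000.
Denominator 4 − 1 = 3.
3.2508090000 ÷ 3 = 1.0836030000
Gap between inputs: 2.547e-02; correction applied: −0.0084916225.

1.083603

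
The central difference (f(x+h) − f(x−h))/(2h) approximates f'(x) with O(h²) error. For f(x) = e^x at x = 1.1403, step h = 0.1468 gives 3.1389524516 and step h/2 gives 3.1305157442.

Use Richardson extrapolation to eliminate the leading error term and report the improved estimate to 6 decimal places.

With r = 2 the leading error scales as h^2, so the weight is 2^2 = 4.
4·3.1305157442 − 3.1389524516 = 9.3831105252
Divide by 2^2 − 1 = 3.
Result: 3.1277035084

3.127704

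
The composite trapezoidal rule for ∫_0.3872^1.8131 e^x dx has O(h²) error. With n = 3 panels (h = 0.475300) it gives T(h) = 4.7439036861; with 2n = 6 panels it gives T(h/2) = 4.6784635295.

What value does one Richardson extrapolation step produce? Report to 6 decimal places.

Method order is 2; weight 2^2 = 4.
Top: 4(4.6784635295) − (4.7439036861) = 13.9699504319
Denominator 4 − 1 = 3.
Extrapolated: 13.9699504319 / 3 = 4.6566501440
Correction |R − A(h/2)| = 2.181e-02; gap |A(h/2) − A(h)| = 6.544e-02.

4.656650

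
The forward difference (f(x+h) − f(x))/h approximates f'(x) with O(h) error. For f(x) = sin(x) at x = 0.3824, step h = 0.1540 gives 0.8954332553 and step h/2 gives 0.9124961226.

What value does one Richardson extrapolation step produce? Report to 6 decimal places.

Order 1 gives 2^r = 2 and 2^r − 1 = 1.
Top: 2(0.9124961226) − (0.8954332553) = 0.9295589899
Divide by 2^1 − 1 = 1.
So the Richardson estimate is 0.9295589899.

0.929559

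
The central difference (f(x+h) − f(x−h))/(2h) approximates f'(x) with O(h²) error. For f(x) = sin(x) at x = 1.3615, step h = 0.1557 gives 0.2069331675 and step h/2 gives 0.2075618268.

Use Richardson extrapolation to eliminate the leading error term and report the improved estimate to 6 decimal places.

r = 2, so 2^r = 4.
4×0.2075618268 = 0.8302473072; subtract 0.2069331675 → 0.6233141397
Denominator 4 − 1 = 3.
(4×0.2075618268 − 0.2069331675)/(4 − 1) = 0.2077713799
Shift from A(h/2): +0.0002095531.

0.207771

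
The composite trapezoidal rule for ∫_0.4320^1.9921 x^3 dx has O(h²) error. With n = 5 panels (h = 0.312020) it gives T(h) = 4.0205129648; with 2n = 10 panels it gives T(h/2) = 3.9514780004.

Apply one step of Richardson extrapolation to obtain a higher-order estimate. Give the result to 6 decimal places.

3.928466

Order 2 gives 2^r = 4 and 2^r − 1 = 3.
4 × 3.9514780004 = 15.8059120016; subtract 4.0205129648 → 11.7853990368
11.7853990368 ÷ 3 = 3.9284663456
Gap between inputs: 6.903e-02; correction applied: −0.0230116548.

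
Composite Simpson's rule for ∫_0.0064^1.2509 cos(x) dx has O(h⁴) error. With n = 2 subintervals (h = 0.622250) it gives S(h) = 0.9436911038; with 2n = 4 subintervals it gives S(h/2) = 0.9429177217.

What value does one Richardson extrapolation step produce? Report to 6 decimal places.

0.942866

r = 4, so 2^r = 16.
16·0.9429177217 − 0.9436911038 = 14.1429924434
14.1429924434 ÷ 15 = 0.9428661629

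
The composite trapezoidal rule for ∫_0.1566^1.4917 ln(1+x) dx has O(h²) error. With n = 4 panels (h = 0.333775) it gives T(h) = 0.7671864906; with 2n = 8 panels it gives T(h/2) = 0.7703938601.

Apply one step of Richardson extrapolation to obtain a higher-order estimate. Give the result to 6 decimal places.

0.771463

r = 2, so 2^r = 4.
4 × 0.7703938601 = 3.0815754404; 3.0815754404 − 0.7671864906 = 2.3143889498
Denominator 4 − 1 = 3.
So the Richardson estimate is 0.7714629833.
Shift from A(h/2): +0.0010691232.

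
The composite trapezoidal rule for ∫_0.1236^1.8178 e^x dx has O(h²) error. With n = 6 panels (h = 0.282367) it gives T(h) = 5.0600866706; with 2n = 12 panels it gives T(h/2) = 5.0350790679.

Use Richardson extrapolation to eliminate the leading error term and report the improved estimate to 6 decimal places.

Leading term ∝ h^2; use weight 4 = 2^2.
4*5.0350790679 = 20.1403162716; 20.1403162716 − 5.0600866706 = 15.0802296010
Divide by 2^2 − 1 = 3.
Result: 5.0267432003

5.026743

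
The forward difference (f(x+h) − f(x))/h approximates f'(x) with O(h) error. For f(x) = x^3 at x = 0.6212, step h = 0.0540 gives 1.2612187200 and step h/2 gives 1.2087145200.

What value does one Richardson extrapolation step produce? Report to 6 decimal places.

1.156210

r = 1: numerator weight 2, denominator 1.
Difference of the inputs: 1.2087145200 − 1.2612187200 = -0.0525042000
Divide by 2^1 − 1 = 1: (-0.0525042000)/1 = -0.0525042000
R = A(h/2) + (A(h/2) − A(h))/1 = 1.2087145200 − 0.0525042000 = 1.1562103200
Gap between inputs: 5.250e-02; correction applied: −0.0525042000.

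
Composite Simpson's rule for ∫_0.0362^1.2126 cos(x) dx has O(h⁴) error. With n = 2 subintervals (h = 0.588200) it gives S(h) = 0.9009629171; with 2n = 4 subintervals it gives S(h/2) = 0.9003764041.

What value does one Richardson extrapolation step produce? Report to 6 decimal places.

r = 4, so 2^r = 16.
Numerator 16*A(h/2) − A(h) = 16*0.9003764041 − 0.9009629171 = 13.5050595485
Divide by 2^4 − 1 = 15.
13.5050595485 ÷ 15 = 0.9003373032

0.900337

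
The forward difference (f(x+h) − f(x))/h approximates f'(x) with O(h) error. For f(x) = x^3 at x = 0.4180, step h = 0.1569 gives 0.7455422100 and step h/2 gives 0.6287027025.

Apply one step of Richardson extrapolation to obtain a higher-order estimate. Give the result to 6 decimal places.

0.511863

r = 1: numerator weight 2, denominator 1.
2·0.6287027025 − 0.7455422100 = 0.5118631950
0.5118631950 ÷ 1 = 0.5118631950
Correction |R − A(h/2)| = 1.168e-01; gap |A(h/2) − A(h)| = 1.168e-01.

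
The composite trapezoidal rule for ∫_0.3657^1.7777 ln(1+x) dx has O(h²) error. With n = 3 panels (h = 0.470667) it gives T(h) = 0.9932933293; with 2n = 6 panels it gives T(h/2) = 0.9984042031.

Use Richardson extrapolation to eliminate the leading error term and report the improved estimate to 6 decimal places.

r = 2: numerator weight 4, denominator 3.
Weighted: 3.9936168124 − 0.9932933293 = 3.0003234831
(4×0.9984042031 − 0.9932933293)/(4 − 1) = 1.0001078277
Correction |R − A(h/2)| = 1.704e-03; gap |A(h/2) − A(h)| = 5.111e-03.

1.000108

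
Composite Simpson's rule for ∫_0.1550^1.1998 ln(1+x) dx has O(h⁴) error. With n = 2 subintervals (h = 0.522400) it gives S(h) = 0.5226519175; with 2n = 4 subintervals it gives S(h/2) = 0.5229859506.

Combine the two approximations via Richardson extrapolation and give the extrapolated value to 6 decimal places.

The method has order 4: 2^4 = 16.
16 × 0.5229859506 = 8.3677752096; 8.3677752096 − 0.5226519175 = 7.8451232921
Divide by 2^4 − 1 = 15.
Extrapolated: 7.8451232921 / 15 = 0.5230082195
Gap between inputs: 3.340e-04; correction applied: +0.0000222689.

0.523008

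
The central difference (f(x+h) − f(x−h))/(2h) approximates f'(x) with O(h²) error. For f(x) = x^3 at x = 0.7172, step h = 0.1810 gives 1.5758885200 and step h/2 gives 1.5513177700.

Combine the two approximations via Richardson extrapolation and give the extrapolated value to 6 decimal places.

1.543128

Order 2 gives 2^r = 4 and 2^r − 1 = 3.
2^2 × A(h/2) = 6.2052710800; minus A(h) gives 4.6293825600.
Divide by 2^2 − 1 = 3.
4.6293825600 ÷ 3 = 1.5431275200
Gap between inputs: 2.457e-02; correction applied: −0.0081902500.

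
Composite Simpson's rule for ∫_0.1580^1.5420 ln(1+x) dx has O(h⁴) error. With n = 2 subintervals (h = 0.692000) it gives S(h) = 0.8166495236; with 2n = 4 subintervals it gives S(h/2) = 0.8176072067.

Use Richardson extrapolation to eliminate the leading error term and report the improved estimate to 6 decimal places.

The method has order 4: 2^4 = 16.
Top: 16(0.8176072067) − (0.8166495236) = 12.2650657836
Denominator 16 − 1 = 15.
So the Richardson estimate is 0.8176710522.

0.817671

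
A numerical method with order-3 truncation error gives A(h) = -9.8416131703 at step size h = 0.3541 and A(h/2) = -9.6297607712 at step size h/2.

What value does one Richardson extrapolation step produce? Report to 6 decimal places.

r = 3: numerator weight 8, denominator 7.
Difference of the inputs: -9.6297607712 − (-9.8416131703) = 0.2118523991
Correction (A(h/2) − A(h))/(8 − 1) = 0.2118523991/7 = 0.0302646284
R = -9.6297607712 + 0.0302646284 = -9.5994961428
Gap between inputs: 2.119e-01; correction applied: +0.0302646284.

-9.599496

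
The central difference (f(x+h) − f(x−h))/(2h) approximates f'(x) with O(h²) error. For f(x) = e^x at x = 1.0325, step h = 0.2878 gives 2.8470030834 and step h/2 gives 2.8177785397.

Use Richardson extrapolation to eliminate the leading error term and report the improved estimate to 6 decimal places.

2.808037

The method has order 2: 2^2 = 4.
Numerator 4*A(h/2) − A(h) = 4*2.8177785397 − 2.8470030834 = 8.4241110754
8.4241110754 ÷ 3 = 2.8080370251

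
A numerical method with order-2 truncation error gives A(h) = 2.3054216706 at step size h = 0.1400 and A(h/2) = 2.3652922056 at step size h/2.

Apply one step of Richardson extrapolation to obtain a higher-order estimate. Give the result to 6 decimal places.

Leading term ∝ h^2; use weight 4 = 2^2.
4×2.3652922056 = 9.4611688224; subtract 2.3054216706 → 7.1557471518
(4×2.3652922056 − 2.3054216706)/(4 − 1) = 2.3852490506

2.385249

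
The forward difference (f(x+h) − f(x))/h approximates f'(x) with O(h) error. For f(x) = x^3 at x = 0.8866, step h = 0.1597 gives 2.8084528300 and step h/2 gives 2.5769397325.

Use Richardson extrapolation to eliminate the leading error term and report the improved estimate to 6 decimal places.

Method order is 1; weight 2^1 = 2.
2·2.5769397325 − 2.8084528300 = 2.3454266350
2.3454266350 ÷ 1 = 2.3454266350

2.345427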